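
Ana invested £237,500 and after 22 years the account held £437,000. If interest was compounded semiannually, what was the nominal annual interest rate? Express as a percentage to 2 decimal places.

(1 + r/2)^44 = 437,000/237,500 = 1.84.
1 + r/2 = 1.84^(1/44) ≈ 1.013955, so r/2 ≈ 0.0139548.
r ≈ 2·0.0139548 = 2.79096%.

2.79%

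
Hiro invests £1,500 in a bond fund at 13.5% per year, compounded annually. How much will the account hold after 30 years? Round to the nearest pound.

Annual rate = 13.5% = 0.135; years = 30.
A = 1,500·(1 + 0.135)^30 ≈ 1,500·44.655591453 ≈ 66,983.3872.

£66,983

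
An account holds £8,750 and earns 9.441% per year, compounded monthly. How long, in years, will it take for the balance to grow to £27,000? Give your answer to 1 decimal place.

12.0 years

(1 + 0.0078675)^(12t) = 27,000/8,750 = 3.0857.
12t·ln(1 + 0.0078675) = ln(3.0857); 12t = 1.1268/0.00783671 ≈ 143.7826.
t ≈ 11.9819 years.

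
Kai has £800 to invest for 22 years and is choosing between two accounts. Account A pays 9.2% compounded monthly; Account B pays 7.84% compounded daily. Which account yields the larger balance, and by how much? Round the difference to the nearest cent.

Account A growth factor: (1 + 0.092/12)^264 ≈ 7.510340183; balance ≈ 6,008.2721.
Account B growth factor: (1 + 0.0784/365)^8030 ≈ 5.610359434; balance ≈ 4,488.2875.
Account A is larger by 1,519.9846.

Account A, by £1,519.98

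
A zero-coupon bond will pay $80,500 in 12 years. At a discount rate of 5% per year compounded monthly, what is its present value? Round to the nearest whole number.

$44,234

Periodic rate = 5%/12 = 0.00416667; 144 periods.
P = 80,500/(1 + 0.05/12)^144 ≈ 80,500/1.8198488741 ≈ 44,234.4423.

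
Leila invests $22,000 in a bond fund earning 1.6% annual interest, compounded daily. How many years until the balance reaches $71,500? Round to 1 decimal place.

73.7 years

(1 + 0.0000438356)^(365t) = 71,500/22,000 = 3.25.
365t·ln(1 + 0.0000438356) = ln(3.25); 365t = 1.1787/4.38347e-05 ≈ 26888.6564.
t ≈ 73.6676 years.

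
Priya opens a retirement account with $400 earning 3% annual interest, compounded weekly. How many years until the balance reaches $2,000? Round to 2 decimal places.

We need (1 + 0.000576923)^(52t) = 5, so 52t = ln 5 / ln 1.000577 ≈ 2790.4970.
t ≈ 2790.4970/52 = 53.6634 years.

53.66 years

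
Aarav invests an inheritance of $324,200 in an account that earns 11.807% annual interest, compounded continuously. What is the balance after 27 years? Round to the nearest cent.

A = P·e^(rt) = 324,200·e^(0.11807·27) = 324,200·e^3.18789.
e^3.18789 ≈ 24.23723289044, so A ≈ 7,857,710.9031.

$7,857,710.90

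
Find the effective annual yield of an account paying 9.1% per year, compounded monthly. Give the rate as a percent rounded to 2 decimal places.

9.49%

EAR = (1 + 9.1%/12)^12 − 1 = (1 + 0.00758333)^12 − 1.
(1 + 0.00758333)^12 ≈ 1.094893, so EAR ≈ 9.48931%.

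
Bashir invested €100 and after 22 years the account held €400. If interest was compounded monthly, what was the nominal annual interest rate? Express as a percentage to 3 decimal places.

(1 + r/12)^264 = 400/100 = 4.
1 + r/12 = 4^(1/264) ≈ 1.005265, so r/12 ≈ 0.00526493.
r ≈ 12·0.00526493 = 6.31791%.

6.318%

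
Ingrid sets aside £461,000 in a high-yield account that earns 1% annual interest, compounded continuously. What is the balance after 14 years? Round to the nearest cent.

A = P·e^(rt) = 461,000·e^(0.01·14) = 461,000·e^0.14.
e^0.14 ≈ 1.15027379886, so A ≈ 530,276.2213.

£530,276.22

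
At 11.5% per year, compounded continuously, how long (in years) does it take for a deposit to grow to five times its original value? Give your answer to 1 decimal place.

14.0 years

e^(0.115t) = 5, so 0.115t = ln 5 ≈ 1.6094.
t ≈ 1.6094/0.115 ≈ 13.9951.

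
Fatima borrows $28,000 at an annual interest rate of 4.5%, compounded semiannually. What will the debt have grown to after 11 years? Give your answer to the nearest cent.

Growth factor = (1 + 0.0225)^22 ≈ 1.6315221225.
A ≈ 28,000 × 1.6315221225 ≈ 45,682.6194.

$45,682.62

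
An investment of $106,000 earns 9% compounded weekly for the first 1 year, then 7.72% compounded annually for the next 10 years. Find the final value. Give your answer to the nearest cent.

$243,961.91

After 1 years at 9%: 106,000 × 1.09408916588 ≈ 115,973.4516.
Then 10 years at 7.72%: 115,973.4516 × 2.10360138169 ≈ 243,961.9130.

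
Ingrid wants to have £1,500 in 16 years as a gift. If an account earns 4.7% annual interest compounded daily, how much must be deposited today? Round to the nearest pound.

£707

Growth factor = (1 + 0.047/365)^5840 ≈ 2.121135562.
P = 1,500/2.121135562 ≈ 707.1684.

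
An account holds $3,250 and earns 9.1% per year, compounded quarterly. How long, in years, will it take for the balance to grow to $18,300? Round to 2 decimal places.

19.21 years

We need (1 + 0.02275)^(4t) = 5.6308, so 4t = ln 5.6308 / ln 1.02275 ≈ 76.8277.
t ≈ 76.8277/4 = 19.2069 years.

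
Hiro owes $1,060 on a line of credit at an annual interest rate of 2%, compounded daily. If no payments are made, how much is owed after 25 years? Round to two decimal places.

$1,747.62

Periodic rate = 2%/365 = 0.0000547945; periods = 365·25 = 9125.
A = 1,060·(1 + 0.02/365)^9125 ≈ 1,060·1.648698686 ≈ 1,747.6206.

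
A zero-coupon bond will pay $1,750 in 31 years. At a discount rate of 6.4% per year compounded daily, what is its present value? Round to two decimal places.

$240.70

Periodic rate = 6.4%/365 = 0.000175342; 11315 periods.
P = 1,750/(1 + 0.064/365)^11315 ≈ 1,750/7.270507384 ≈ 240.6985.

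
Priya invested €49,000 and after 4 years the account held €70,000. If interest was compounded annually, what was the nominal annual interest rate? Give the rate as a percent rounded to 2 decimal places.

9.33%

(1 + r)^4 = 70,000/49,000 = 1.42857.
1 + r = 1.42857^(1/4) ≈ 1.093265, so r ≈ 0.0932651.
r ≈ 9.32651%.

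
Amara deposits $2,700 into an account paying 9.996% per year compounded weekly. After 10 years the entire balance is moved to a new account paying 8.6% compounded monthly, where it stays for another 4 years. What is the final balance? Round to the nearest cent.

$10,326.00

Phase 1: 2,700·(1 + 0.09996/52)^520 ≈ 7,329.3896.
Phase 2: 7,329.3896·(1 + 0.086/12)^48 ≈ 10,326.0045.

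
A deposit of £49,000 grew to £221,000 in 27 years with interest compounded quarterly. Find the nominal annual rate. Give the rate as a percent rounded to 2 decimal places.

The 108-period growth factor is 221,000/49,000 = 4.5102.
r/4 = 4.5102^(1/108) − 1 ≈ 0.0140453, so r ≈ 4·0.0140453 = 5.61813%.

5.62%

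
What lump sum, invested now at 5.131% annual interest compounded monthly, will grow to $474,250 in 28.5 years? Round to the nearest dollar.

$110,224

Periodic rate = 5.131%/12 = 0.00427583; 342 periods.
P = 474,250/(1 + 0.05131/12)^342 ≈ 474,250/4.30259157487 ≈ 110,224.2664.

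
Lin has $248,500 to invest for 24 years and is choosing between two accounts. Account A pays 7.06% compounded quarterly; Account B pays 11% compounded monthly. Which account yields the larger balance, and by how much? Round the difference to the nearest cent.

A: (1 + 0.01765)^96 ≈ 5.363520510882, so 248,500 × 5.363520510882 ≈ 1,332,834.8470.
B: (1 + 0.11/12)^288 ≈ 13.84568234207, so 248,500 × 13.84568234207 ≈ 3,440,652.0620.
Difference ≈ 2,107,817.2151 in favor of B.

Account B, by $2,107,817.22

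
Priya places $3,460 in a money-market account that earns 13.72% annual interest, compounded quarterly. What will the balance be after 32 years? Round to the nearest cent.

Periodic rate = 13.72%/4 = 0.0343; periods = 4·32 = 128.
A = 3,460·(1 + 0.0343)^128 ≈ 3,460·74.9471563654 ≈ 259,317.1610.

$259,317.16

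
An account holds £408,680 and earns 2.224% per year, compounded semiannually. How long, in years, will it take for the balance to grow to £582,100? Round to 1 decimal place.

(1 + 0.01112)^(2t) = 582,100/408,680 = 1.4243.
2t·ln(1 + 0.01112) = ln(1.4243); 2t = 0.35371/0.0110586 ≈ 31.9850.
t ≈ 15.9925 years.

16.0 years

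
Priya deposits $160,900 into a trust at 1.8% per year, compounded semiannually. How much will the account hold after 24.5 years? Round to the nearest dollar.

Periodic rate = 1.8%/2 = 0.009; periods = 2·24.5 = 49.
A = 160,900·(1 + 0.009)^49 ≈ 160,900·1.5511976767 ≈ 249,587.7062.

$249,588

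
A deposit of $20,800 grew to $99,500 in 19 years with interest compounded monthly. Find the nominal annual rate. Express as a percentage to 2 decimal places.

(1 + r/12)^228 = 99,500/20,800 = 4.78365.
1 + r/12 = 4.78365^(1/228) ≈ 1.006889, so r/12 ≈ 0.00688855.
r ≈ 12·0.00688855 = 8.26626%.

8.27%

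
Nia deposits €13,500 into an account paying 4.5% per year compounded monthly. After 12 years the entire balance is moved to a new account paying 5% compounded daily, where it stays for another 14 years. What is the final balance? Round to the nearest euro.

€46,601

Phase 1: 13,500·(1 + 0.00375)^144 ≈ 23,142.7073.
Phase 2: 23,142.7073·(1 + 0.05/365)^5110 ≈ 46,601.4552.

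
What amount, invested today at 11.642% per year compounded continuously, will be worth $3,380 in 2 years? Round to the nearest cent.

P = A·e^(−rt) = 3,380·e^(−0.23284).
e^(−0.23284) ≈ 0.7922803282, so P ≈ 2,677.9075.

$2,677.91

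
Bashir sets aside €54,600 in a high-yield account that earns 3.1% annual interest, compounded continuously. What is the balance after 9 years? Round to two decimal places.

A = P·e^(rt) = 54,600·e^(0.031·9) = 54,600·e^0.279.
e^0.279 ≈ 1.3218073439, so A ≈ 72,170.6810.

€72,170.68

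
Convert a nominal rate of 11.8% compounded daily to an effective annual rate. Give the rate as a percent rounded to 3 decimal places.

EAR = (1 + 11.8%/365)^365 − 1 = (1 + 0.000323288)^365 − 1.
(1 + 0.000323288)^365 ≈ 1.125223, so EAR ≈ 12.52227%.

12.522%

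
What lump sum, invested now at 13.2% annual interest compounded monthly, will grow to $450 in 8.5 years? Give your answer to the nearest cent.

Periodic rate = 13.2%/12 = 0.011; 102 periods.
P = 450/(1 + 0.011)^102 ≈ 450/3.05223431 ≈ 147.4330.

$147.43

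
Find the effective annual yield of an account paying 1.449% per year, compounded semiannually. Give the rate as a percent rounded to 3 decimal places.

EAR = (1 + 1.449%/2)^2 − 1 = (1 + 0.007245)^2 − 1.
(1 + 0.007245)^2 ≈ 1.014542, so EAR ≈ 1.45425%.

1.454%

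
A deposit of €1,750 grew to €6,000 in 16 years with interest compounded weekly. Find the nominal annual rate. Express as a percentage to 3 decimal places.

(1 + r/52)^832 = 6,000/1,750 = 3.42857.
1 + r/52 = 3.42857^(1/832) ≈ 1.001482, so r/52 ≈ 0.00148204.
r ≈ 52·0.00148204 = 7.70660%.

7.707%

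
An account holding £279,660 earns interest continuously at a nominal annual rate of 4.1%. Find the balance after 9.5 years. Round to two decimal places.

£412,845.97

A = P·e^(rt) = 279,660·e^(0.041·9.5) = 279,660·e^0.3895.
e^0.3895 ≈ 1.47624248808, so A ≈ 412,845.9742.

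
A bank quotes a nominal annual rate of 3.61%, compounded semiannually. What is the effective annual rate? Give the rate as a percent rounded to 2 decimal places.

One year is 2 periods at 0.01805 each: (1 + 0.01805)^2 ≈ 1.036426.
EAR = 1.036426 − 1 ≈ 3.64258%.

3.64%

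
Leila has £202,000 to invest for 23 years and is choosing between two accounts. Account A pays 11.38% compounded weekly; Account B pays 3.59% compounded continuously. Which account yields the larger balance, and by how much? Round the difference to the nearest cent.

Account A, by £2,298,245.72

Account A growth factor: (1 + 0.1138/52)^1196 ≈ 13.66093270872; balance ≈ 2,759,508.4072.
Account B growth factor: e^(0.0359·23) = e^0.8257 ≈ 2.28347864106; balance ≈ 461,262.6855.
Account A is larger by 2,298,245.7217.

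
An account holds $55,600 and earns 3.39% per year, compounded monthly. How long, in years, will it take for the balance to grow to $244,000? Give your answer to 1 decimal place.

43.7 years

(1 + 0.002825)^(12t) = 244,000/55,600 = 4.3885.
12t·ln(1 + 0.002825) = ln(4.3885); 12t = 1.479/0.00282102 ≈ 524.2737.
t ≈ 43.6895 years.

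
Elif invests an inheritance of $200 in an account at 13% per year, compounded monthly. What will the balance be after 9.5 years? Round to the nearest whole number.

Growth factor = (1 + 0.13/12)^114 ≈ 3.41561765.
A ≈ 200 × 3.41561765 ≈ 683.1235.

$683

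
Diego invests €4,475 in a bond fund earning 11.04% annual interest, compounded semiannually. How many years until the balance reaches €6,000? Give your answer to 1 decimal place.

(1 + 0.0552)^(2t) = 6,000/4,475 = 1.3408.
2t·ln(1 + 0.0552) = ln(1.3408); 2t = 0.29325/0.0537303 ≈ 5.4579.
t ≈ 2.7289 years.

2.7 years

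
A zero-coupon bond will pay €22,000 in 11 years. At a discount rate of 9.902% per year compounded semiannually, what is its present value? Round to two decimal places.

Periodic rate = 9.902%/2 = 0.04951; 22 periods.
P = 22,000/(1 + 0.04951)^22 ≈ 22,000/2.8953747465 ≈ 7,598.3256.

€7,598.33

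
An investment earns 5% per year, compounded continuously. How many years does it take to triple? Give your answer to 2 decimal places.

e^(0.05t) = 3, so 0.05t = ln 3 ≈ 1.0986.
t ≈ 1.0986/0.05 ≈ 21.9722.

21.97 years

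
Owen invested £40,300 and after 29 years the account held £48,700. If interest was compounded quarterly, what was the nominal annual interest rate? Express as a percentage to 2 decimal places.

0.65%

The 116-period growth factor is 48,700/40,300 = 1.20844.
r/4 = 1.20844^(1/116) − 1 ≈ 0.00163347, so r ≈ 4·0.00163347 = 0.65339%.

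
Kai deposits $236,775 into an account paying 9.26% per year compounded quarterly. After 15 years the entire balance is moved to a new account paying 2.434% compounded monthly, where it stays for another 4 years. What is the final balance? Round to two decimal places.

Phase 1: 236,775·(1 + 0.02315)^60 ≈ 934,747.6037.
Phase 2: 934,747.6037·(1 + 0.02434/12)^48 ≈ 1,030,230.6048.

$1,030,230.60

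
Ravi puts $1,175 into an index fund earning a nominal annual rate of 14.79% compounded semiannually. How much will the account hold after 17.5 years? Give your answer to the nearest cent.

Periodic rate = 14.79%/2 = 0.07395; periods = 2·17.5 = 35.
A = 1,175·(1 + 0.07395)^35 ≈ 1,175·12.146249055 ≈ 14,271.8426.

$14,271.84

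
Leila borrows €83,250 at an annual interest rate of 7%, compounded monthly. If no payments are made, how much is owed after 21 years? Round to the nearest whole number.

Growth factor = (1 + 0.07/12)^252 ≈ 4.33069960693.
A ≈ 83,250 × 4.33069960693 ≈ 360,530.7423.

€360,531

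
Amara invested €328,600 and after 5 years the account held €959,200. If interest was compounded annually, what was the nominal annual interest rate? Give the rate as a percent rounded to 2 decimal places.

23.89%

(1 + r)^5 = 959,200/328,600 = 2.91905.
1 + r = 2.91905^(1/5) ≈ 1.238934, so r ≈ 0.238934.
r ≈ 23.89344%.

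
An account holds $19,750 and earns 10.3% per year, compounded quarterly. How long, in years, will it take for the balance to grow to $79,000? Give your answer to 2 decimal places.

(1 + 0.02575)^(4t) = 79,000/19,750 = 4.
4t·ln(1 + 0.02575) = ln(4); 4t = 1.3863/0.0254241 ≈ 54.5269.
t ≈ 13.6317 years.

13.63 years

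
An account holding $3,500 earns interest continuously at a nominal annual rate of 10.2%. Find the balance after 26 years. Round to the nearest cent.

A = P·e^(rt) = 3,500·e^(0.102·26) = 3,500·e^2.652.
e^2.652 ≈ 14.18237505, so A ≈ 49,638.3127.

$49,638.31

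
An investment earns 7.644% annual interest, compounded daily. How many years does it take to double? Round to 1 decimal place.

9.1 years

(1 + 0.000209425)^(365t) = 2.
365t = ln 2 / ln(1 + 0.000209425) ≈ 0.69315/0.000209403 ≈ 3310.1153.
t ≈ 9.0688.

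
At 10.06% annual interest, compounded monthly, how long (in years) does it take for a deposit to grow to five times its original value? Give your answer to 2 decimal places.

16.07 years

(1 + 0.00838333)^(12t) = 5.
12t = ln 5 / ln(1 + 0.00838333) ≈ 1.6094/0.00834839 ≈ 192.7843.
t ≈ 16.0654.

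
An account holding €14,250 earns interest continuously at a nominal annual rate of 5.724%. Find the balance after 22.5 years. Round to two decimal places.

€51,658.61

A = P·e^(rt) = 14,250·e^(0.05724·22.5) = 14,250·e^1.2879.
e^1.2879 ≈ 3.6251657087, so A ≈ 51,658.6113.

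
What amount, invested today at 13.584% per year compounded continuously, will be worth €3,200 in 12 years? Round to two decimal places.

€626.92

P = A·e^(−rt) = 3,200·e^(−1.63008).
e^(−1.63008) ≈ 0.1959139004, so P ≈ 626.9245.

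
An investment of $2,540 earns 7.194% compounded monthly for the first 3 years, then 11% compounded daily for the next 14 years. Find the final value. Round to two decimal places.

Phase 1: 2,540·(1 + 0.005995)^36 ≈ 3,149.8024.
Phase 2: 3,149.8024·(1 + 0.11/365)^5110 ≈ 14,689.1294.

$14,689.13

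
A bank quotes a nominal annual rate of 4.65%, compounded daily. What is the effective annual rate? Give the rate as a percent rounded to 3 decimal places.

EAR = (1 + 4.65%/365)^365 − 1 = (1 + 0.000127397)^365 − 1.
(1 + 0.000127397)^365 ≈ 1.047595, so EAR ≈ 4.75950%.

4.759%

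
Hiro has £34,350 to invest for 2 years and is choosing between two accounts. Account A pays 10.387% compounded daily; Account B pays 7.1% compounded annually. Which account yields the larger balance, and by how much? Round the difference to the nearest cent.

Account A, by £2,879.07

A: (1 + 0.10387/365)^730 ≈ 1.2308567194, so 34,350 × 1.2308567194 ≈ 42,279.9283.
B: (1 + 0.071)^2 ≈ 1.147041, so 34,350 × 1.147041 ≈ 39,400.8584.
Difference ≈ 2,879.0700 in favor of A.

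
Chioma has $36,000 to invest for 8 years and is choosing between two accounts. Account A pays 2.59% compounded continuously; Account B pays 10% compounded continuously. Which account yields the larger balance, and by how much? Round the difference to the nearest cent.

Account B, by $35,831.24

A: e^(0.0259·8) = e^0.2072 ≈ 1.2302285929, so 36,000 × 1.2302285929 ≈ 44,288.2293.
B: e^(0.1·8) = e^0.8 ≈ 2.2255409285, so 36,000 × 2.2255409285 ≈ 80,119.4734.
Difference ≈ 35,831.2441 in favor of B.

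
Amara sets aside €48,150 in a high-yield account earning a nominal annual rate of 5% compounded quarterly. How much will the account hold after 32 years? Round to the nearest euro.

Growth factor = (1 + 0.0125)^128 ≈ 4.90415379765.
A ≈ 48,150 × 4.90415379765 ≈ 236,135.0054.

€236,135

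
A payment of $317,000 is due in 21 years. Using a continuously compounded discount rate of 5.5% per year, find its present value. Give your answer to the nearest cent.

$99,873.24

P = A·e^(−rt) = 317,000·e^(−1.155).
e^(−1.155) ≈ 0.315057536903, so P ≈ 99,873.2392.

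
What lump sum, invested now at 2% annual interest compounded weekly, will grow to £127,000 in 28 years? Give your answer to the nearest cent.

£72,551.36

Periodic rate = 2%/52 = 0.000384615; 1456 periods.
P = 127,000/(1 + 0.02/52)^1456 ≈ 127,000/1.75048402481 ≈ 72,551.3619.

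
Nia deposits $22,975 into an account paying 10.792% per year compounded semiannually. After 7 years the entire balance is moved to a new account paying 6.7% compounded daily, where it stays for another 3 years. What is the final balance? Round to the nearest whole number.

After 7 years at 10.792%: 22,975 × 2.0870737855 ≈ 47,950.5202.
Then 3 years at 6.7%: 47,950.5202 × 1.2226022199 ≈ 58,624.4125.

$58,624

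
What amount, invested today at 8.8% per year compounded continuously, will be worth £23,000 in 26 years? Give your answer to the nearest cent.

P = A·e^(−rt) = 23,000·e^(−2.288).
e^(−2.288) ≈ 0.10146919745, so P ≈ 2,333.7915.

£2,333.79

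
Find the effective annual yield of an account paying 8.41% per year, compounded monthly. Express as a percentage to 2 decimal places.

EAR = (1 + 8.41%/12)^12 − 1 = (1 + 0.00700833)^12 − 1.
(1 + 0.00700833)^12 ≈ 1.087419, so EAR ≈ 8.74186%.

8.74%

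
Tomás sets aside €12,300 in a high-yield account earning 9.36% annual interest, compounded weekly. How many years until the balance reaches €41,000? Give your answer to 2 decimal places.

We need (1 + 0.0018)^(52t) = 3.3333, so 52t = ln 3.3333 / ln 1.0018 ≈ 669.4756.
t ≈ 669.4756/52 = 12.8745 years.

12.87 years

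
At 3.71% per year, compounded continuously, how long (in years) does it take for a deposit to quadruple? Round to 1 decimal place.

e^(0.0371t) = 4, so 0.0371t = ln 4 ≈ 1.3863.
t ≈ 1.3863/0.0371 ≈ 37.3664.

37.4 years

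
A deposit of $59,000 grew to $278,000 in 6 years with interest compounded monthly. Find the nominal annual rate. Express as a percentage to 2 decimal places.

26.11%

The 72-period growth factor is 278,000/59,000 = 4.71186.
r/12 = 4.71186^(1/72) − 1 ≈ 0.0217624, so r ≈ 12·0.0217624 = 26.11483%.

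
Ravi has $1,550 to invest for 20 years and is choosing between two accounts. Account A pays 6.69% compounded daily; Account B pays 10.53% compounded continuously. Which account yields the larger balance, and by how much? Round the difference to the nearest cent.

A: (1 + 0.0669/365)^7300 ≈ 3.810945784, so 1,550 × 3.810945784 ≈ 5,906.9660.
B: e^(0.1053·20) = e^2.106 ≈ 8.2153142175, so 1,550 × 8.2153142175 ≈ 12,733.7370.
Difference ≈ 6,826.7711 in favor of B.

Account B, by $6,826.77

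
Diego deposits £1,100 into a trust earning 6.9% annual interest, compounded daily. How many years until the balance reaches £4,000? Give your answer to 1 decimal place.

We need (1 + 0.000189041)^(365t) = 3.6364, so 365t = ln 3.6364 / ln 1.000189 ≈ 6829.7647.
t ≈ 6829.7647/365 = 18.7117 years.

18.7 years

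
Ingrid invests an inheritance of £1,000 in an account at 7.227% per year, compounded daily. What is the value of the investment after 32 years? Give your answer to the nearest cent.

£10,098.74

Growth factor = (1 + 0.000198)^11680 ≈ 10.098744194.
A ≈ 1,000 × 10.098744194 ≈ 10,098.7442.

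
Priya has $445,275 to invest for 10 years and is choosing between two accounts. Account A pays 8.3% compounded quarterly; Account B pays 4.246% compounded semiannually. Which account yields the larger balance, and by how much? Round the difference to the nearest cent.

Account A growth factor: (1 + 0.02075)^40 ≈ 2.273921897113; balance ≈ 1,012,520.5727.
Account B growth factor: (1 + 0.02123)^20 ≈ 1.52219848737; balance ≈ 677,796.9315.
Account A is larger by 334,723.6413.

Account A, by $334,723.64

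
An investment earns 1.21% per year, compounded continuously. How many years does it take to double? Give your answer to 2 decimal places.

57.28 years

e^(0.0121t) = 2, so 0.0121t = ln 2 ≈ 0.69315.
t ≈ 0.69315/0.0121 ≈ 57.2849.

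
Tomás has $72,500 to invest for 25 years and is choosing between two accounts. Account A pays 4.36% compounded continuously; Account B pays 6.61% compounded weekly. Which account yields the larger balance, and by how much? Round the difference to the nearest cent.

Account B, by $162,419.17

Account A growth factor: e^(0.0436·25) = e^1.09 ≈ 2.97427407256; balance ≈ 215,634.8703.
Account B growth factor: (1 + 0.0661/52)^1300 ≈ 5.21453854449; balance ≈ 378,054.0445.
Account B is larger by 162,419.1742.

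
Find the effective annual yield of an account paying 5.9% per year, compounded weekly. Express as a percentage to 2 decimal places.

6.07%

EAR = (1 + 5.9%/52)^52 − 1 = (1 + 0.00113462)^52 − 1.
(1 + 0.00113462)^52 ≈ 1.06074, so EAR ≈ 6.07398%.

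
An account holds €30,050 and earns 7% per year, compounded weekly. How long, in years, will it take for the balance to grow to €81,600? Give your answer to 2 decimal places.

14.28 years

We need (1 + 0.00134615)^(52t) = 2.7155, so 52t = ln 2.7155 / ln 1.001346 ≈ 742.5888.
t ≈ 742.5888/52 = 14.2806 years.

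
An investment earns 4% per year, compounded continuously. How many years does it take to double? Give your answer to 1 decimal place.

17.3 years

e^(0.04t) = 2, so 0.04t = ln 2 ≈ 0.69315.
t ≈ 0.69315/0.04 ≈ 17.3287.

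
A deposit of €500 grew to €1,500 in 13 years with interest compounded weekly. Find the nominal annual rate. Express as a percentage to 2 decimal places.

8.46%

(1 + r/52)^676 = 1,500/500 = 3.
1 + r/52 = 3^(1/676) ≈ 1.001626, so r/52 ≈ 0.00162649.
r ≈ 52·0.00162649 = 8.45773%.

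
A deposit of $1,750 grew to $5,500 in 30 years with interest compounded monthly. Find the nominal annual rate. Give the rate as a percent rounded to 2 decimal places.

(1 + r/12)^360 = 5,500/1,750 = 3.14286.
1 + r/12 = 3.14286^(1/360) ≈ 1.003186, so r/12 ≈ 0.00318599.
r ≈ 12·0.00318599 = 3.82319%.

3.82%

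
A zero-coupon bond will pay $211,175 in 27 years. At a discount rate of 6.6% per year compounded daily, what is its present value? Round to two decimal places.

$35,546.73

Growth factor = (1 + 0.066/365)^9855 ≈ 5.9407709059.
P = 211,175/5.9407709059 ≈ 35,546.7335.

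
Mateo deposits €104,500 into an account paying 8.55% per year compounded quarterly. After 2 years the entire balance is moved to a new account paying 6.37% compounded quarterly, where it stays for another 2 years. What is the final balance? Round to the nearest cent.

€140,440.14

After 2 years at 8.55%: 104,500 × 1.18435470057 ≈ 123,765.0662.
Then 2 years at 6.37%: 123,765.0662 × 1.13473168292 ≈ 140,440.1419.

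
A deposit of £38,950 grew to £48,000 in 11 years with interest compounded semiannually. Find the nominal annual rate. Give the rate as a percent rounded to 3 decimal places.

1.908%

(1 + r/2)^22 = 48,000/38,950 = 1.23235.
1 + r/2 = 1.23235^(1/22) ≈ 1.009542, so r/2 ≈ 0.0095417.
r ≈ 2·0.0095417 = 1.90834%.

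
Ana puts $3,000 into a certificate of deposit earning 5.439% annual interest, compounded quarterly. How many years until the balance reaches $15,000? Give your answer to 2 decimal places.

(1 + 0.0135975)^(4t) = 15,000/3,000 = 5.
4t·ln(1 + 0.0135975) = ln(5); 4t = 1.6094/0.0135059 ≈ 119.1657.
t ≈ 29.7914 years.

29.79 years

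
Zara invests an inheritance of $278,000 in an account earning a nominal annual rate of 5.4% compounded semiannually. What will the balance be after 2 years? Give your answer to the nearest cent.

$309,262.01

Periodic rate = 5.4%/2 = 0.027; periods = 2·2 = 4.
A = 278,000·(1 + 0.027)^4 ≈ 278,000·1.11245326344 ≈ 309,262.0072.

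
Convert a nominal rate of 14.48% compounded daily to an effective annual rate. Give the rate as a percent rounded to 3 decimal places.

EAR = (1 + 14.48%/365)^365 − 1 = (1 + 0.000396712)^365 − 1.
(1 + 0.000396712)^365 ≈ 1.155775, so EAR ≈ 15.57752%.

15.578%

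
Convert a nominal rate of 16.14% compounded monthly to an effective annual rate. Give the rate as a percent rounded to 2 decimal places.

17.39%

One year is 12 periods at 0.01345 each: (1 + 0.01345)^12 ≈ 1.173891.
EAR = 1.173891 − 1 ≈ 17.38914%.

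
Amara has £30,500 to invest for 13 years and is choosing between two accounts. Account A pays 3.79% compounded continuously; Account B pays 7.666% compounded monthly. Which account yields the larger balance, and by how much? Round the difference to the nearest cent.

A: e^(0.0379·13) = e^0.4927 ≈ 1.6367294289, so 30,500 × 1.6367294289 ≈ 49,920.2476.
B: (1 + 0.07666/12)^156 ≈ 2.7004279213, so 30,500 × 2.7004279213 ≈ 82,363.0516.
Difference ≈ 32,442.8040 in favor of B.

Account B, by £32,442.80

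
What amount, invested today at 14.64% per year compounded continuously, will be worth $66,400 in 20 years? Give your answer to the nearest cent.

P = A·e^(−rt) = 66,400·e^(−2.928).
e^(−2.928) ≈ 0.053503939087, so P ≈ 3,552.6616.

$3,552.66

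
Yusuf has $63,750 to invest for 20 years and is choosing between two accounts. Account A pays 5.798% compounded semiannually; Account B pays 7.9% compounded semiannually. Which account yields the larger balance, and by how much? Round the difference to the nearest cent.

Account B, by $100,281.77

A: (1 + 0.02899)^40 ≈ 3.13650632543, so 63,750 × 3.13650632543 ≈ 199,952.2782.
B: (1 + 0.0395)^40 ≈ 4.70955362906, so 63,750 × 4.70955362906 ≈ 300,234.0439.
Difference ≈ 100,281.7656 in favor of B.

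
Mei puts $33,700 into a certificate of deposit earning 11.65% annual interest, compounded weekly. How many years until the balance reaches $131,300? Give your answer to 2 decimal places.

11.69 years

(1 + 0.00224038)^(52t) = 131,300/33,700 = 3.8961.
52t·ln(1 + 0.00224038) = ln(3.8961); 52t = 1.36/0.00223788 ≈ 607.7125.
t ≈ 11.6868 years.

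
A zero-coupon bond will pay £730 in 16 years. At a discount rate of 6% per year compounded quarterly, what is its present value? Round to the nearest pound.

£282

Growth factor = (1 + 0.015)^64 ≈ 2.59314442.
P = 730/2.59314442 ≈ 281.5115.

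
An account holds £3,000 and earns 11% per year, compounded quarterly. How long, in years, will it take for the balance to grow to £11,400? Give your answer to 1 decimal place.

12.3 years

(1 + 0.0275)^(4t) = 11,400/3,000 = 3.8.
4t·ln(1 + 0.0275) = ln(3.8); 4t = 1.335/0.0271287 ≈ 49.2100.
t ≈ 12.3025 years.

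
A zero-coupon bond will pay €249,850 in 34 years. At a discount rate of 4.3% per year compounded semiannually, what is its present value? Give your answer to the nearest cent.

Growth factor = (1 + 0.0215)^68 ≈ 4.24824178094.
P = 249,850/4.24824178094 ≈ 58,812.5660.

€58,812.57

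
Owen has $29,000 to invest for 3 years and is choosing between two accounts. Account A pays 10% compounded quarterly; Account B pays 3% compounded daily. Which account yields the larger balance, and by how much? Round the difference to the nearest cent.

A: (1 + 0.025)^12 ≈ 1.3448888242, so 29,000 × 1.3448888242 ≈ 39,001.7759.
B: (1 + 0.03/365)^1095 ≈ 1.094170237, so 29,000 × 1.094170237 ≈ 31,730.9369.
Difference ≈ 7,270.8390 in favor of A.

Account A, by $7,270.84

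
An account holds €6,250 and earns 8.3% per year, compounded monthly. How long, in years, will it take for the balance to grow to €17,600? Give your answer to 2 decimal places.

12.52 years

(1 + 0.00691667)^(12t) = 17,600/6,250 = 2.816.
12t·ln(1 + 0.00691667) = ln(2.816); 12t = 1.0353/0.00689286 ≈ 150.2015.
t ≈ 12.5168 years.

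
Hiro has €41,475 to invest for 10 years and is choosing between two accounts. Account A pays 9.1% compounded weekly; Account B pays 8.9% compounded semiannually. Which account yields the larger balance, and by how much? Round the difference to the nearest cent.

A: (1 + 0.00175)^520 ≈ 2.48234748188, so 41,475 × 2.48234748188 ≈ 102,955.3618.
B: (1 + 0.0445)^20 ≈ 2.3887400239, so 41,475 × 2.3887400239 ≈ 99,072.9925.
Difference ≈ 3,882.3693 in favor of A.

Account A, by €3,882.37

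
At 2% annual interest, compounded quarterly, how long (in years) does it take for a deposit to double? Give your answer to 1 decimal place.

(1 + 0.005)^(4t) = 2.
4t = ln 2 / ln(1 + 0.005) ≈ 0.69315/0.00498754 ≈ 138.9757.
t ≈ 34.7439.

34.7 years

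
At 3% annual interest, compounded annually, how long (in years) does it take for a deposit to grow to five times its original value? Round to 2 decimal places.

54.45 years

(1 + 0.03)^t = 5.
t = ln 5 / ln(1 + 0.03) ≈ 1.6094/0.0295588 ≈ 54.4487.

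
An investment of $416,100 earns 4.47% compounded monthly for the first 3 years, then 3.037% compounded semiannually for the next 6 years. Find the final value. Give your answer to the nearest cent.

After 3 years at 4.47%: 416,100 × 1.14322230363 ≈ 475,694.8005.
Then 6 years at 3.037%: 475,694.8005 × 1.19823584118 ≈ 569,994.5595.

$569,994.56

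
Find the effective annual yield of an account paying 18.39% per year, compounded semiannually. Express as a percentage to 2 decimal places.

EAR = (1 + 18.39%/2)^2 − 1 = (1 + 0.09195)^2 − 1.
(1 + 0.09195)^2 ≈ 1.192355, so EAR ≈ 19.23548%.

19.24%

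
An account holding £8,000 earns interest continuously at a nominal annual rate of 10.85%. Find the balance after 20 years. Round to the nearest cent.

A = P·e^(rt) = 8,000·e^(0.1085·20) = 8,000·e^2.17.
e^2.17 ≈ 8.7582840407, so A ≈ 70,066.2723.

£70,066.27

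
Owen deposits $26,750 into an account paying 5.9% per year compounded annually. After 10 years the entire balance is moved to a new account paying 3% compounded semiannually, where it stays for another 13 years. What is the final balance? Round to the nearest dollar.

$69,888

Phase 1: 26,750·(1 + 0.059)^10 ≈ 47,455.1540.
Phase 2: 47,455.1540·(1 + 0.015)^26 ≈ 69,887.6578.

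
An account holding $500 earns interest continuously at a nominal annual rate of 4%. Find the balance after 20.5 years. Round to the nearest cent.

A = P·e^(rt) = 500·e^(0.04·20.5) = 500·e^0.82.
e^0.82 ≈ 2.270499838, so A ≈ 1,135.2499.

$1,135.25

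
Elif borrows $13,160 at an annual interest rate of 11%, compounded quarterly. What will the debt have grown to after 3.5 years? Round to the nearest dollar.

Periodic rate = 11%/4 = 0.0275; periods = 4·3.5 = 14.
A = 13,160·(1 + 0.0275)^14 ≈ 13,160·1.4619941259 ≈ 19,239.8427.

$19,240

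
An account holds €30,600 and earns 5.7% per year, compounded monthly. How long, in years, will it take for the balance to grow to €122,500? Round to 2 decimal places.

24.39 years

We need (1 + 0.00475)^(12t) = 4.0033, so 12t = ln 4.0033 / ln 1.00475 ≈ 292.7164.
t ≈ 292.7164/12 = 24.3930 years.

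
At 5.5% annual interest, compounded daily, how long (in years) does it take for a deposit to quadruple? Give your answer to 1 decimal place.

(1 + 0.000150685)^(365t) = 4.
365t = ln 4 / ln(1 + 0.000150685) ≈ 1.3863/0.000150674 ≈ 9200.6466.
t ≈ 25.2073.

25.2 years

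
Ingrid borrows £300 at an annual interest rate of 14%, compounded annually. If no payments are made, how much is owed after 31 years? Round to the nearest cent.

Growth factor = (1 + 0.14)^31 ≈ 58.083180785.
A ≈ 300 × 58.083180785 ≈ 17,424.9542.

£17,424.95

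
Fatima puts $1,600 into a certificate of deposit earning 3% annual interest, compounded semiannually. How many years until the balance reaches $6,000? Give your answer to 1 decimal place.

44.4 years

We need (1 + 0.015)^(2t) = 3.75, so 2t = ln 3.75 / ln 1.015 ≈ 88.7763.
t ≈ 88.7763/2 = 44.3881 years.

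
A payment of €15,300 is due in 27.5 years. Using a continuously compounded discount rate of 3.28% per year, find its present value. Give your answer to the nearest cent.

€6,208.09

P = A·e^(−rt) = 15,300·e^(−0.902).
e^(−0.902) ≈ 0.40575733302, so P ≈ 6,208.0872.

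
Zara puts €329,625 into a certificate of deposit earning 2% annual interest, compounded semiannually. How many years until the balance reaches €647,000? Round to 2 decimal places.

(1 + 0.01)^(2t) = 647,000/329,625 = 1.9628.
2t·ln(1 + 0.01) = ln(1.9628); 2t = 0.67439/0.00995033 ≈ 67.7757.
t ≈ 33.8879 years.

33.89 years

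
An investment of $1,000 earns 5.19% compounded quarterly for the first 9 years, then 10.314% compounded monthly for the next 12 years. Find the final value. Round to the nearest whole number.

Phase 1: 1,000·(1 + 0.012975)^36 ≈ 1,590.5751.
Phase 2: 1,590.5751·(1 + 0.008595)^144 ≈ 5,454.7512.

$5,455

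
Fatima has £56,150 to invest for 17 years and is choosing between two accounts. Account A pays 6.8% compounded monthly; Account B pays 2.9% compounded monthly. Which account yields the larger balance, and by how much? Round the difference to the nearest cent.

Account A, by £85,943.28

Account A growth factor: (1 + 0.068/12)^204 ≈ 3.16684868512; balance ≈ 177,818.5537.
Account B growth factor: (1 + 0.029/12)^204 ≈ 1.6362470735; balance ≈ 91,875.2732.
Account A is larger by 85,943.2805.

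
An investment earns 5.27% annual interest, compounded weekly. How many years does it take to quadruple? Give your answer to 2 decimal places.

(1 + 0.00101346)^(52t) = 4.
52t = ln 4 / ln(1 + 0.00101346) ≈ 1.3863/0.00101295 ≈ 1368.5736.
t ≈ 26.3187.

26.32 years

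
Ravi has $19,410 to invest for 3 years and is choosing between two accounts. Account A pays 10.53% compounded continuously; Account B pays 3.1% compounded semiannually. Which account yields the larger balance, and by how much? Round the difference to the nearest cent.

Account A, by $5,334.14

A: e^(0.1053·3) = e^0.3159 ≈ 1.3714930995, so 19,410 × 1.3714930995 ≈ 26,620.6811.
B: (1 + 0.0155)^6 ≈ 1.0966790987, so 19,410 × 1.0966790987 ≈ 21,286.5413.
Difference ≈ 5,334.1398 in favor of A.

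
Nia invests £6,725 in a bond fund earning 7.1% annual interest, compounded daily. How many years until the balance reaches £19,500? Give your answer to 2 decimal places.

15.00 years

We need (1 + 0.000194521)^(365t) = 2.8996, so 365t = ln 2.8996 / ln 1.000195 ≈ 5473.3862.
t ≈ 5473.3862/365 = 14.9956 years.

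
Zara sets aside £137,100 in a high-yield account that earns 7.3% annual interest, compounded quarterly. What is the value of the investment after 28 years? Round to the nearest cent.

£1,039,279.49

Periodic rate = 7.3%/4 = 0.01825; periods = 4·28 = 112.
A = 137,100·(1 + 0.01825)^112 ≈ 137,100·7.580448488067 ≈ 1,039,279.4877.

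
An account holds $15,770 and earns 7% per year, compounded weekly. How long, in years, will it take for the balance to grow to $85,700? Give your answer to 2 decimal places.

24.20 years

(1 + 0.00134615)^(52t) = 85,700/15,770 = 5.4344.
52t·ln(1 + 0.00134615) = ln(5.4344); 52t = 1.6927/0.00134525 ≈ 1258.3127.
t ≈ 24.1983 years.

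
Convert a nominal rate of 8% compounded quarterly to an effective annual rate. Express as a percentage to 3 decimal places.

EAR = (1 + 8%/4)^4 − 1 = (1 + 0.02)^4 − 1.
(1 + 0.02)^4 ≈ 1.082432, so EAR ≈ 8.24322%.

8.243%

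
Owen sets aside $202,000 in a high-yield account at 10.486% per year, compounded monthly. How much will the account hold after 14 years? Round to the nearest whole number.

$871,252

Periodic rate = 10.486%/12 = 0.00873833; periods = 12·14 = 168.
A = 202,000·(1 + 0.10486/12)^168 ≈ 202,000·4.31312634462 ≈ 871,251.5216.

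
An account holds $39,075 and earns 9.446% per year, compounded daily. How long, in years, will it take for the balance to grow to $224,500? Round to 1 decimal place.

We need (1 + 0.000258795)^(365t) = 5.7454, so 365t = ln 5.7454 / ln 1.000259 ≈ 6756.7855.
t ≈ 6756.7855/365 = 18.5117 years.

18.5 years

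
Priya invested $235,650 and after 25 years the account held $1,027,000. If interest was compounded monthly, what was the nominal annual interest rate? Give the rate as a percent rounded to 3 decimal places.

5.903%

(1 + r/12)^300 = 1,027,000/235,650 = 4.35816.
1 + r/12 = 4.35816^(1/300) ≈ 1.004919, so r/12 ≈ 0.00491889.
r ≈ 12·0.00491889 = 5.90267%.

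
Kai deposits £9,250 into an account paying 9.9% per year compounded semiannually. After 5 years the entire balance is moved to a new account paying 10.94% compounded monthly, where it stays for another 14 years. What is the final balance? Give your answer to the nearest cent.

Phase 1: 9,250·(1 + 0.0495)^10 ≈ 14,995.6799.
Phase 2: 14,995.6799·(1 + 0.1094/12)^168 ≈ 68,883.9190.

£68,883.92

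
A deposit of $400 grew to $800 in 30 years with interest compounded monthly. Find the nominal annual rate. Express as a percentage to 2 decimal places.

The 360-period growth factor is 800/400 = 2.
r/12 = 2^(1/360) − 1 ≈ 0.00192726, so r ≈ 12·0.00192726 = 2.31272%.

2.31%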